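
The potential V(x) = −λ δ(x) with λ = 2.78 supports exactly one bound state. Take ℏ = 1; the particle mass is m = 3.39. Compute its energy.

The bound state is ψ(x) = √κ e^{−κ|x|}. The derivative jump ψ'(0⁺) − ψ'(0⁻) = −(2mλ/ℏ²)ψ(0) fixes κ = mλ/ℏ² = 9.424.
Then E = −ℏ²κ²/(2m) = −mλ²/(2ℏ²) = -13.10.

E = -13.1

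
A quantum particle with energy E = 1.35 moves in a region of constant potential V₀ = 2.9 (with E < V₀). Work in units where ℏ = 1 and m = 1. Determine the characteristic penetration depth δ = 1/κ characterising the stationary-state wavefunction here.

Since E < V₀ the TISE in this region is ψ'' = κ²ψ with κ = √(2m(V₀ − E))/ℏ.
κ = √(2 × 1 × 1.55) = 1.761. The penetration depth is δ = 1/κ = 0.568.

δ = 0.568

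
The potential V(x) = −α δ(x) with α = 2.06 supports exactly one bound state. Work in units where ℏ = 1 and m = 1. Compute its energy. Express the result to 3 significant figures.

The bound state is ψ(x) = √κ e^{−κ|x|}. The derivative jump ψ'(0⁺) − ψ'(0⁻) = −(2mα/ℏ²)ψ(0) fixes κ = mα/ℏ² = 2.060.
Then E = −ℏ²κ²/(2m) = −mα²/(2ℏ²) = -2.122.

E = -2.12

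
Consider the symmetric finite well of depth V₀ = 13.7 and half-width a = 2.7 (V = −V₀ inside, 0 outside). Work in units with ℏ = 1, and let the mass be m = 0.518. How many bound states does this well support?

The dimensionless depth is z₀ = a√(2mV₀)/ℏ = 2.7 × √(14.19) = 10.17.
The even/odd transcendental equations gain one root per π/2 in z₀, giving N = 1 + ⌊2z₀/π⌋ = 1 + ⌊6.476⌋ = 7.

N = 7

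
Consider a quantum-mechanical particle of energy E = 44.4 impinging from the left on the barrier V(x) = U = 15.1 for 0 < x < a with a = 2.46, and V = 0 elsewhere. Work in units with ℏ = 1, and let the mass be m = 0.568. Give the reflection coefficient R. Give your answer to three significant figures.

E > U: inside the barrier k₂ = √(2m(E − U))/ℏ = 5.769, k₂a = 14.19.
Matching at both interfaces gives T⁻¹ = 1 + U² sin²(k₂a) / [4E(E − U)] = 1.044, hence T = 0.958.
R = 1 − T = 0.0419.

R = 0.0419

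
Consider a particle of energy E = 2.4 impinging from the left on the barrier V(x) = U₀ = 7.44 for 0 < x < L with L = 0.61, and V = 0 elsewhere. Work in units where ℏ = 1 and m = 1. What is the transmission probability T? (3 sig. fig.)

T = 0.0705

E < U₀: inside the barrier ψ ∝ e^{±κx} with κ = √(2m(U₀ − E))/ℏ = 3.175.
κL = 1.937, sinh(κL) = 3.396.
The exact tunnelling result is T⁻¹ = 1 + U₀² sinh²(κL) / [4E(U₀ − E)] = 14.19, so T = 0.0705.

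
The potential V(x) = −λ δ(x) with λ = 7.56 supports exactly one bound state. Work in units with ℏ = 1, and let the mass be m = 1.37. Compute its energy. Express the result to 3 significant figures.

E = -39.2

The bound state is ψ(x) = √κ e^{−κ|x|}. The derivative jump ψ'(0⁺) − ψ'(0⁻) = −(2mλ/ℏ²)ψ(0) fixes κ = mλ/ℏ² = 10.36.
Then E = −ℏ²κ²/(2m) = −mλ²/(2ℏ²) = -39.15.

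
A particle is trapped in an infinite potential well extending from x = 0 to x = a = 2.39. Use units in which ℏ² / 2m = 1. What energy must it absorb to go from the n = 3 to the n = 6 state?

ΔE = 46.7

E_n = n²π²ℏ²/(2ma²), so ΔE = (6² − 3²) π²ℏ²/(2ma²).
ΔE = 27 × π² / (2 × 0.5 × 2.39²) = 46.65.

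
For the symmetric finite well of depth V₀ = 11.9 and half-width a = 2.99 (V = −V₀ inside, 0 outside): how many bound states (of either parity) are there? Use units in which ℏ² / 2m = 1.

The dimensionless depth is z₀ = a√(2mV₀)/ℏ = 2.99 × √(11.90) = 10.31.
A new bound state (alternating even/odd) appears each time z₀ passes a multiple of π/2, so N = ⌊2z₀/π⌋ + 1 = ⌊6.566⌋ + 1 = 7.

N = 7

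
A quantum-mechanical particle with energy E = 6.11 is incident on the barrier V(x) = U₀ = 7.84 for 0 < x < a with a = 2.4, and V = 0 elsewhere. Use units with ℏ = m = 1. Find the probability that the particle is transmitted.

Since E < U₀ the interior solution is evanescent with decay constant κ = √(2m(U₀ − E))/ℏ = 1.860.
κa = 4.464, sinh(κa) = 43.42.
Matching ψ, ψ′ at both faces gives T = [1 + U₀² sinh²(κa) / (4E(U₀ − E))]⁻¹ = 1/2742 = 0.000365.

T = 0.000365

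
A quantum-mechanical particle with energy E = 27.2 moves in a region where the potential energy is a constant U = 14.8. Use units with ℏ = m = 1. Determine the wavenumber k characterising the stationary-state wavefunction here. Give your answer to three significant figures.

With E > U the solution is oscillatory, ψ ∝ e^{±ikx} with k = √(2m(E − U))/ℏ.
k = √(2 × 1 × 12.4) = 4.980.

k = 4.98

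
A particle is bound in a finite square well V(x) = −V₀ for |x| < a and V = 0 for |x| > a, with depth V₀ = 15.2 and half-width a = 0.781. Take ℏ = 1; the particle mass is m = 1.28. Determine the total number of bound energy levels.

N = 4

Define the well-strength parameter z₀ = (a/ℏ)√(2mV₀) = 0.781 × √(2·1.28·15.2) = 4.872.
The even/odd transcendental equations gain one root per π/2 in z₀, giving N = 1 + ⌊2z₀/π⌋ = 1 + ⌊3.102⌋ = 4.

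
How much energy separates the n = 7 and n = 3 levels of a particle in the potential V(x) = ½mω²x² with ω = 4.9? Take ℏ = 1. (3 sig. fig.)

E_n = ℏω(n + ½), so ΔE = (7 − 3) ℏω = 4 × 4.9 = 19.60.

ΔE = 19.6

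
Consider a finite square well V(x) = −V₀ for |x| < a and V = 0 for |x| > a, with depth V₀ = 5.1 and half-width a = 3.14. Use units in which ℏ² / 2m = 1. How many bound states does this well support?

The dimensionless depth is z₀ = a√(2mV₀)/ℏ = 3.14 × √(5.100) = 7.091.
A new bound state (alternating even/odd) appears each time z₀ passes a multiple of π/2, so N = ⌊2z₀/π⌋ + 1 = ⌊4.514⌋ + 1 = 5.

N = 5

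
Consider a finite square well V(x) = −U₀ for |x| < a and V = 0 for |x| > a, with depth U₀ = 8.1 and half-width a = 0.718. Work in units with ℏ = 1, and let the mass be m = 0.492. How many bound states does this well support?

The dimensionless depth is z₀ = a√(2mU₀)/ℏ = 0.718 × √(7.970) = 2.027.
The even/odd transcendental equations gain one root per π/2 in z₀, giving N = 1 + ⌊2z₀/π⌋ = 1 + ⌊1.290⌋ = 2.

N = 2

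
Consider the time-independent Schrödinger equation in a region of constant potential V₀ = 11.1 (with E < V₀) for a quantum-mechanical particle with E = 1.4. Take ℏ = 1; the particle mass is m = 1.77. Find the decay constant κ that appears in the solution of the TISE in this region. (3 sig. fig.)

κ = 5.86

Since E < V₀ the TISE in this region is ψ'' = κ²ψ with κ = √(2m(V₀ − E))/ℏ.
κ = √(2 × 1.77 × 9.7) = 5.860.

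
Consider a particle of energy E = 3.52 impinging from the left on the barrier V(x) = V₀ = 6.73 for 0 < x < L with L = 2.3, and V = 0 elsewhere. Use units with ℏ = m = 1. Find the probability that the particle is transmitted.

E < V₀: inside the barrier ψ ∝ e^{±κx} with κ = √(2m(V₀ − E))/ℏ = 2.534.
κL = 5.828, sinh(κL) = 169.8.
The exact tunnelling result is T⁻¹ = 1 + V₀² sinh²(κL) / [4E(V₀ − E)] = 28890, so T = 0.0000346.

T = 0.0000346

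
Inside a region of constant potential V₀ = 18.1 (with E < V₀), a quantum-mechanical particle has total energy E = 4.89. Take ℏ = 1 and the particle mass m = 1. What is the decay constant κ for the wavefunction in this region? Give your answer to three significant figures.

κ = 5.14

Since E < V₀ the TISE in this region is ψ'' = κ²ψ with κ = √(2m(V₀ − E))/ℏ.
κ = √(2 × 1 × 13.21) = 5.140.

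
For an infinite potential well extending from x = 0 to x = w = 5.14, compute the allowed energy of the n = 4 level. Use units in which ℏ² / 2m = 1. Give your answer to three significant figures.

The infinite-well eigenfunctions ψ_n = √(2/w) sin(nπx/w) vanish at both walls, giving E_n = n²π²ℏ²/(2mw²).
E_4 = 4² × π² / (2 × 0.5 × 5.14²) = 5.977.

E = 5.98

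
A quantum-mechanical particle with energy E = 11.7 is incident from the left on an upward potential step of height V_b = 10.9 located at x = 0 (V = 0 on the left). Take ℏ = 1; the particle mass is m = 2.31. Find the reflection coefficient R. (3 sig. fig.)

R = 0.343

On each side the TISE gives plane waves with k = √(2m(E − V))/ℏ: k₁ = √(2·2.31·11.7) = 7.352, k₂ = √(2·2.31·0.8) = 1.922.
Continuity of ψ and ψ′ at the step yields the reflection amplitude r = (k₁ − k₂)/(k₁ + k₂) = 0.5854; thus R = |r|² = 0.3427, T = 0.6573.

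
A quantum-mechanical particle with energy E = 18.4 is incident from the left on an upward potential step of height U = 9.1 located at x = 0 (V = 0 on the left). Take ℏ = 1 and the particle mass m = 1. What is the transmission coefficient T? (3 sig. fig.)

On each side the TISE gives plane waves with k = √(2m(E − V))/ℏ: k₁ = √(2·1·18.4) = 6.066, k₂ = √(2·1·9.3) = 4.313.
Continuity of ψ and ψ′ at the step yields the reflection amplitude r = (k₁ − k₂)/(k₁ + k₂) = 0.1689; thus R = |r|² = 0.02854, T = 0.9715.

T = 0.971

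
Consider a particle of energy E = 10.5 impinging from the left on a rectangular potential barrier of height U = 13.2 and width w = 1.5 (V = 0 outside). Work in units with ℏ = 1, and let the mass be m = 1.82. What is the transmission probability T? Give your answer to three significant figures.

Since E < U the interior solution is evanescent with decay constant κ = √(2m(U − E))/ℏ = 3.135.
κw = 4.702, sinh(κw) = 55.10.
The exact tunnelling result is T⁻¹ = 1 + U² sinh²(κw) / [4E(U − E)] = 4666, so T = 0.000214.

T = 0.000214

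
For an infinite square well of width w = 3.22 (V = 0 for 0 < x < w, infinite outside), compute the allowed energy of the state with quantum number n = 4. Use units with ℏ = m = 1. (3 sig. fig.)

E = 7.62

Requiring ψ(0) = ψ(w) = 0 quantises k = nπ/w, hence E_n = ℏ²k²/2m = n²π²ℏ²/(2mw²).
E_4 = 4² × π² / (2 × 1 × 3.22²) = 7.615.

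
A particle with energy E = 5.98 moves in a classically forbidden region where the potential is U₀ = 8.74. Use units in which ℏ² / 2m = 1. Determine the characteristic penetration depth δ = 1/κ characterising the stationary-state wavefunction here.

δ = 0.602

Since E < U₀ the TISE in this region is ψ'' = κ²ψ with κ = √(2m(U₀ − E))/ℏ.
κ = √(2 × 0.5 × 2.76) = 1.661. The penetration depth is δ = 1/κ = 0.602.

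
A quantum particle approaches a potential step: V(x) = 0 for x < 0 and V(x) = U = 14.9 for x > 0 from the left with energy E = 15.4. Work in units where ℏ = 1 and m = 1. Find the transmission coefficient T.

On each side the TISE gives plane waves with k = √(2m(E − V))/ℏ: k₁ = √(2·1·15.4) = 5.550, k₂ = √(2·1·0.5) = 1.000.
Continuity of ψ and ψ′ at the step yields the reflection amplitude r = (k₁ − k₂)/(k₁ + k₂) = 0.6946; thus R = |r|² = 0.4825, T = 0.5175.

T = 0.517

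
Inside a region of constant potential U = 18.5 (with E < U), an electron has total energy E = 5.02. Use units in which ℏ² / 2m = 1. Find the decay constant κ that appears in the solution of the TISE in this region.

Since E < U the TISE in this region is ψ'' = κ²ψ with κ = √(2m(U − E))/ℏ.
κ = √(2 × 0.5 × 13.48) = 3.672.

κ = 3.67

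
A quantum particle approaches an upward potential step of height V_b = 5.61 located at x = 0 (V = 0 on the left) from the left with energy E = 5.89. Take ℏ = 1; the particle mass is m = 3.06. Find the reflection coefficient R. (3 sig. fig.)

The wavenumbers are k₁ = √(2mE)/ℏ = 6.004 on the left and k₂ = √(2m(E − V_b))/ℏ = 1.309 on the right.
Continuity of ψ and ψ′ at the step yields the reflection amplitude r = (k₁ − k₂)/(k₁ + k₂) = 0.6420; thus R = |r|² = 0.4122, T = 0.5878.

R = 0.412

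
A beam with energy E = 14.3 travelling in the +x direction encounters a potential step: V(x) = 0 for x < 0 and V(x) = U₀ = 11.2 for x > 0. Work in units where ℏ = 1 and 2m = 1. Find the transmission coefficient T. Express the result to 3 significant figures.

T = 0.867

On each side the TISE gives plane waves with k = √(2m(E − V))/ℏ: k₁ = √(2·½·14.3) = 3.782, k₂ = √(2·½·3.1) = 1.761.
Continuity of ψ and ψ′ at the step yields the reflection amplitude r = (k₁ − k₂)/(k₁ + k₂) = 0.3646; thus R = |r|² = 0.1330, T = 0.8670.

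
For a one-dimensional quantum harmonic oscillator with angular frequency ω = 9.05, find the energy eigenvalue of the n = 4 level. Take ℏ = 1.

E = 40.7

The oscillator eigenvalues are E_n = ℏω(n + ½), so E_4 = 9.05 × 4.5 = 40.73.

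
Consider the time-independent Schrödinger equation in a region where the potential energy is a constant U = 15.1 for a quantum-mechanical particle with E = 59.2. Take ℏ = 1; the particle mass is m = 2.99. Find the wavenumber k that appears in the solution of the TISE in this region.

With E > U the solution is oscillatory, ψ ∝ e^{±ikx} with k = √(2m(E − U))/ℏ.
k = √(2 × 2.99 × 44.1) = 16.24.

k = 16.2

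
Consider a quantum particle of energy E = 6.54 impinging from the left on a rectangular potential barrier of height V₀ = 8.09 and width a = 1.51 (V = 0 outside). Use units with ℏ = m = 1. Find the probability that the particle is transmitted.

T = 0.0121

E < V₀: inside the barrier ψ ∝ e^{±κx} with κ = √(2m(V₀ − E))/ℏ = 1.761.
κa = 2.659, sinh(κa) = 7.103.
Matching ψ, ψ′ at both faces gives T = [1 + V₀² sinh²(κa) / (4E(V₀ − E))]⁻¹ = 1/82.44 = 0.0121.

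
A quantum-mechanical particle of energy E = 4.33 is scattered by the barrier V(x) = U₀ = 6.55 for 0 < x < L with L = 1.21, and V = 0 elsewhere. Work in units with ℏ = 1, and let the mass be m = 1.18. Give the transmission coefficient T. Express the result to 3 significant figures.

T = 0.0140

E < U₀: inside the barrier ψ ∝ e^{±κx} with κ = √(2m(U₀ − E))/ℏ = 2.289.
κL = 2.770, sinh(κL) = 7.945.
The exact tunnelling result is T⁻¹ = 1 + U₀² sinh²(κL) / [4E(U₀ − E)] = 71.43, so T = 0.0140.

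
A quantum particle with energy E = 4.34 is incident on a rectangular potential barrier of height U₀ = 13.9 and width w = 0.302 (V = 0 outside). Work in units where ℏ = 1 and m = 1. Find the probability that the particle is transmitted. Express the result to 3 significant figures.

T = 0.221

E < U₀: inside the barrier ψ ∝ e^{±κx} with κ = √(2m(U₀ − E))/ℏ = 4.373.
κw = 1.321, sinh(κw) = 1.739.
The exact tunnelling result is T⁻¹ = 1 + U₀² sinh²(κw) / [4E(U₀ − E)] = 4.522, so T = 0.221.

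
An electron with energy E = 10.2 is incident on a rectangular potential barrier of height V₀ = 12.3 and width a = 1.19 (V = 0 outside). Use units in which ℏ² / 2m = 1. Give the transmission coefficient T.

T = 0.0713

E < V₀: inside the barrier ψ ∝ e^{±κx} with κ = √(2m(V₀ − E))/ℏ = 1.449.
κa = 1.724, sinh(κa) = 2.716.
Matching ψ, ψ′ at both faces gives T = [1 + V₀² sinh²(κa) / (4E(V₀ − E))]⁻¹ = 1/14.02 = 0.0713.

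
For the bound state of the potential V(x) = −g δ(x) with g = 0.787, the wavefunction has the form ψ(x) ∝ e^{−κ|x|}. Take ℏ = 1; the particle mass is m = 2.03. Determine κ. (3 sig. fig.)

κ = 1.60

Integrate −(ℏ²/2m)ψ'' − gδ(x)ψ = Eψ from −ε to +ε: the ψ'' term gives ψ'(0⁺) − ψ'(0⁻) and the δ term gives −(2mg/ℏ²)ψ(0).
With ψ ∝ e^{−κ|x|} this yields −2κ = −2mg/ℏ², so κ = mg/ℏ² = 1.598.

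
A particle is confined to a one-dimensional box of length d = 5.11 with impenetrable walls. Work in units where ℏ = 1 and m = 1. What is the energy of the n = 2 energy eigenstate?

E = 0.756

Requiring ψ(0) = ψ(d) = 0 quantises k = nπ/d, hence E_n = ℏ²k²/2m = n²π²ℏ²/(2md²).
E_2 = 2² × π² / (2 × 1 × 5.11²) = 0.7559.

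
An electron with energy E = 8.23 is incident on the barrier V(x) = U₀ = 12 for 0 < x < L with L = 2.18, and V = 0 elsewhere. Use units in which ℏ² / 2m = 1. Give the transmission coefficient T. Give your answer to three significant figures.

Since E < U₀ the interior solution is evanescent with decay constant κ = √(2m(U₀ − E))/ℏ = 1.942.
κL = 4.233, sinh(κL) = 34.45.
Matching ψ, ψ′ at both faces gives T = [1 + U₀² sinh²(κL) / (4E(U₀ − E))]⁻¹ = 1/1378 = 0.000726.

T = 0.000726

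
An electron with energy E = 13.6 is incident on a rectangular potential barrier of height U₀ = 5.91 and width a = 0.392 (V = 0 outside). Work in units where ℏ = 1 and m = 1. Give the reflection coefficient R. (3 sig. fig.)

Above the barrier the interior wavenumber is k₂ = √(2m(E − U₀))/ℏ = 3.922, giving phase k₂a = 1.537.
T = [1 + U₀² sin²(k₂a) / (4E(E − U₀))]⁻¹ = 1/1.083 = 0.923.
R = 1 − T = 0.0770.

R = 0.0770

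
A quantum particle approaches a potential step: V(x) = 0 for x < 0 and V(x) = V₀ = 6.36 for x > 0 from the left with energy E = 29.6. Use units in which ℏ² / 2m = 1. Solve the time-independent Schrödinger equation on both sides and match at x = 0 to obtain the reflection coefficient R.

R = 0.00365

On each side the TISE gives plane waves with k = √(2m(E − V))/ℏ: k₁ = √(2·½·29.6) = 5.441, k₂ = √(2·½·23.24) = 4.821.
Continuity of ψ and ψ′ at the step yields the reflection amplitude r = (k₁ − k₂)/(k₁ + k₂) = 0.06040; thus R = |r|² = 0.003648, T = 0.9964.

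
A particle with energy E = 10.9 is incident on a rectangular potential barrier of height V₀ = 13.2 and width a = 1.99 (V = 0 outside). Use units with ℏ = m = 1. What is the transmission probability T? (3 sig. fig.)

T = 0.000452

E < V₀: inside the barrier ψ ∝ e^{±κx} with κ = √(2m(V₀ − E))/ℏ = 2.145.
κa = 4.268, sinh(κa) = 35.69.
The exact tunnelling result is T⁻¹ = 1 + V₀² sinh²(κa) / [4E(V₀ − E)] = 2214, so T = 0.000452.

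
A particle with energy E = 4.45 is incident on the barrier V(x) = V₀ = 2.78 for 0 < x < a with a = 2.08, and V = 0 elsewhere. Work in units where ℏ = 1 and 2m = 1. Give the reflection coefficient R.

R = 0.0476

E > V₀: inside the barrier k₂ = √(2m(E − V₀))/ℏ = 1.292, k₂a = 2.688.
Matching at both interfaces gives T⁻¹ = 1 + V₀² sin²(k₂a) / [4E(E − V₀)] = 1.050, hence T = 0.952.
R = 1 − T = 0.0476.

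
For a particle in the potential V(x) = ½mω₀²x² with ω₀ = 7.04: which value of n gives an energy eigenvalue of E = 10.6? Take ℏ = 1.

Invert E_n = (n + ½)ℏω₀: n = E/ℏω₀ − ½ = 1.006, so n = 1.

n = 1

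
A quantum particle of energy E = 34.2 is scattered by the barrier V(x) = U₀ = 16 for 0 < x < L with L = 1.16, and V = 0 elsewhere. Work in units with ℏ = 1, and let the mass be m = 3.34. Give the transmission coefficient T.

E > U₀: inside the barrier k₂ = √(2m(E − U₀))/ℏ = 11.03, k₂L = 12.79.
Matching at both interfaces gives T⁻¹ = 1 + U₀² sin²(k₂L) / [4E(E − U₀)] = 1.005, hence T = 0.995.

T = 0.995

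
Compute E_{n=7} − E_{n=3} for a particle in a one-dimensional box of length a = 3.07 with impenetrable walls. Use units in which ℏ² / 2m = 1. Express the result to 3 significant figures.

ΔE = 41.9

E_n = n²π²ℏ²/(2ma²), so ΔE = (7² − 3²) π²ℏ²/(2ma²).
ΔE = 40 × π² / (2 × 0.5 × 3.07²) = 41.89.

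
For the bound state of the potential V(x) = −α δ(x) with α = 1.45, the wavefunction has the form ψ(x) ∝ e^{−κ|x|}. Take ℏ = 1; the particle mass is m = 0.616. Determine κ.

κ = 0.893

Integrating the TISE across x = 0 gives the cusp condition ψ'(0⁺) − ψ'(0⁻) = −(2mα/ℏ²)ψ(0).
With ψ ∝ e^{−κ|x|} this yields −2κ = −2mα/ℏ², so κ = mα/ℏ² = 0.8932.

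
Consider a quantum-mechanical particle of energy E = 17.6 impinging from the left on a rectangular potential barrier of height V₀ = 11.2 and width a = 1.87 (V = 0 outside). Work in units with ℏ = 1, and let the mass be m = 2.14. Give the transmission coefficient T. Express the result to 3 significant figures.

T = 0.966

Above the barrier the interior wavenumber is k₂ = √(2m(E − V₀))/ℏ = 5.234, giving phase k₂a = 9.787.
Matching at both interfaces gives T⁻¹ = 1 + V₀² sin²(k₂a) / [4E(E − V₀)] = 1.035, hence T = 0.966.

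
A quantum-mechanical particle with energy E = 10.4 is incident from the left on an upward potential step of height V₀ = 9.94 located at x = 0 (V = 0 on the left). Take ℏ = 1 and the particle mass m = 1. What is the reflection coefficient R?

R = 0.426

The wavenumbers are k₁ = √(2mE)/ℏ = 4.561 on the left and k₂ = √(2m(E − V₀))/ℏ = 0.9592 on the right.
Matching ψ and ψ′ at x = 0 gives r = (k₁ − k₂)/(k₁ + k₂), so R = r² = 0.4257 and T = 1 − R = 0.5743.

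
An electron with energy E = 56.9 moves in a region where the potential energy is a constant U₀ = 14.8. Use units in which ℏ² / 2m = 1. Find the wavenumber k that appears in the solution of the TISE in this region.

k = 6.49

With E > U₀ the solution is oscillatory, ψ ∝ e^{±ikx} with k = √(2m(E − U₀))/ℏ.
k = √(2 × 0.5 × 42.1) = 6.488.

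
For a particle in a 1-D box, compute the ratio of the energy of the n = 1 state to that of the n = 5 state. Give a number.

E_n = n²π²ℏ²/(2mL²) so the ratio is n₂²/n₁² = 1/25 = 0.04.

0.04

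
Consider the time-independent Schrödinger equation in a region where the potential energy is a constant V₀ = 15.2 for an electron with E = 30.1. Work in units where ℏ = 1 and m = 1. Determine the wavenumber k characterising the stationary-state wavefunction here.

With E > V₀ the solution is oscillatory, ψ ∝ e^{±ikx} with k = √(2m(E − V₀))/ℏ.
k = √(2 × 1 × 14.9) = 5.459.

k = 5.46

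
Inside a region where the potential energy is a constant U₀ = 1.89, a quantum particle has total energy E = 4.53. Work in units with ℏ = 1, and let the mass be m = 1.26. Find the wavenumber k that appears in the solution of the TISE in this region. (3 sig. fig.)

With E > U₀ the solution is oscillatory, ψ ∝ e^{±ikx} with k = √(2m(E − U₀))/ℏ.
k = √(2 × 1.26 × 2.64) = 2.579.

k = 2.58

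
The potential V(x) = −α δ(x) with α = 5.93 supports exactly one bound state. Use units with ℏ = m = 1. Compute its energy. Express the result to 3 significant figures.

For x ≠ 0 the bound state is ψ ∝ e^{−κ|x|}; integrating the TISE across the delta gives the cusp condition 2κ = 2mα/ℏ², so κ = 5.930.
Then E = −ℏ²κ²/(2m) = −mα²/(2ℏ²) = -17.58.

E = -17.6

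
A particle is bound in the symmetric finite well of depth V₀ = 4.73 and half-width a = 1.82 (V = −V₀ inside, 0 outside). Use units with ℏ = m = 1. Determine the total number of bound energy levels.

Define the well-strength parameter z₀ = (a/ℏ)√(2mV₀) = 1.82 × √(2·1·4.73) = 5.598.
The even/odd transcendental equations gain one root per π/2 in z₀, giving N = 1 + ⌊2z₀/π⌋ = 1 + ⌊3.564⌋ = 4.

N = 4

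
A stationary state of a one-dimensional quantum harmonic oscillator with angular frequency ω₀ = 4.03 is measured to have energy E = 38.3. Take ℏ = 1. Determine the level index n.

n = 9

Invert E_n = (n + ½)ℏω₀: n = E/ℏω₀ − ½ = 9.004, so n = 9.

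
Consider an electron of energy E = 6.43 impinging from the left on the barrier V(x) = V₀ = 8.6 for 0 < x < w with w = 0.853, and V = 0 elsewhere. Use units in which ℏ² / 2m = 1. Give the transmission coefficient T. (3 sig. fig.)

T = 0.225

Since E < V₀ the interior solution is evanescent with decay constant κ = √(2m(V₀ − E))/ℏ = 1.473.
κw = 1.257, sinh(κw) = 1.614.
The exact tunnelling result is T⁻¹ = 1 + V₀² sinh²(κw) / [4E(V₀ − E)] = 4.453, so T = 0.225.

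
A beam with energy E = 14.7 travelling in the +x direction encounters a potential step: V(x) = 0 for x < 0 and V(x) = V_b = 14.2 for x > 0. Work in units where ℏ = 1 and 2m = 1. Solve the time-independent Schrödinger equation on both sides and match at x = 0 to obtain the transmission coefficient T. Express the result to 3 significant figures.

T = 0.526

On each side the TISE gives plane waves with k = √(2m(E − V))/ℏ: k₁ = √(2·½·14.7) = 3.834, k₂ = √(2·½·0.5) = 0.7071.
Matching ψ and ψ′ at x = 0 gives r = (k₁ − k₂)/(k₁ + k₂), so R = r² = 0.4741 and T = 1 − R = 0.5259.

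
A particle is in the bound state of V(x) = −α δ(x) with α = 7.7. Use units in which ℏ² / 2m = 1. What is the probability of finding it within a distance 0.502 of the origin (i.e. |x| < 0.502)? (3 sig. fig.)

The normalised bound state is ψ = √κ e^{−κ|x|} with κ = mα/ℏ² = 3.850.
P(|x| < d) = ∫_{−d}^{d} κ e^{−2κ|x|} dx = 1 − e^{−2κd} = 1 − e^{−3.865} = 0.9790.

P = 0.979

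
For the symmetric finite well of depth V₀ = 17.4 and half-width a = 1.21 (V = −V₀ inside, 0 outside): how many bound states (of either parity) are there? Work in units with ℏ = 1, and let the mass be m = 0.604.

N = 4

The dimensionless depth is z₀ = a√(2mV₀)/ℏ = 1.21 × √(21.02) = 5.547.
The even/odd transcendental equations gain one root per π/2 in z₀, giving N = 1 + ⌊2z₀/π⌋ = 1 + ⌊3.532⌋ = 4.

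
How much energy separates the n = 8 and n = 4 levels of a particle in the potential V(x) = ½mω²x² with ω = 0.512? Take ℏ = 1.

ΔE = 2.05

E_n = ℏω(n + ½), so ΔE = (8 − 4) ℏω = 4 × 0.512 = 2.048.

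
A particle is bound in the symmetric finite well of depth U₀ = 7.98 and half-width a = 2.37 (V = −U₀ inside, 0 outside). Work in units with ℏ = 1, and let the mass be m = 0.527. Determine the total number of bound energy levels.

N = 5

Define the well-strength parameter z₀ = (a/ℏ)√(2mU₀) = 2.37 × √(2·0.527·7.98) = 6.873.
The even/odd transcendental equations gain one root per π/2 in z₀, giving N = 1 + ⌊2z₀/π⌋ = 1 + ⌊4.376⌋ = 5.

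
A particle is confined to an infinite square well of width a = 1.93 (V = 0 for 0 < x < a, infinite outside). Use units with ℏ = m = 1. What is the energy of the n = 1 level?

E = 1.32

Requiring ψ(0) = ψ(a) = 0 quantises k = nπ/a, hence E_n = ℏ²k²/2m = n²π²ℏ²/(2ma²).
E_1 = 1² × π² / (2 × 1 × 1.93²) = 1.325.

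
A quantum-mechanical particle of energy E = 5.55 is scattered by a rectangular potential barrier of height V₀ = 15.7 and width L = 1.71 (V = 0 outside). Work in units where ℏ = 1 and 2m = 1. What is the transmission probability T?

T = 0.0000678

E < V₀: inside the barrier ψ ∝ e^{±κx} with κ = √(2m(V₀ − E))/ℏ = 3.186.
κL = 5.448, sinh(κL) = 116.1.
The exact tunnelling result is T⁻¹ = 1 + V₀² sinh²(κL) / [4E(V₀ − E)] = 14750, so T = 0.0000678.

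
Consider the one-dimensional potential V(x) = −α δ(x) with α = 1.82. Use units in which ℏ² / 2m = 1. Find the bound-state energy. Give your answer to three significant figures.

For x ≠ 0 the bound state is ψ ∝ e^{−κ|x|}; integrating the TISE across the delta gives the cusp condition 2κ = 2mα/ℏ², so κ = 0.9100.
Then E = −ℏ²κ²/(2m) = −mα²/(2ℏ²) = -0.8281.

E = -0.828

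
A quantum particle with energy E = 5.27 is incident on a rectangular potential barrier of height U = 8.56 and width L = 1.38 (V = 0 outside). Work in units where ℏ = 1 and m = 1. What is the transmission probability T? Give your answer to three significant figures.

T = 0.00318

E < U: inside the barrier ψ ∝ e^{±κx} with κ = √(2m(U − E))/ℏ = 2.565.
κL = 3.540, sinh(κL) = 17.22.
The exact tunnelling result is T⁻¹ = 1 + U² sinh²(κL) / [4E(U − E)] = 314.2, so T = 0.00318.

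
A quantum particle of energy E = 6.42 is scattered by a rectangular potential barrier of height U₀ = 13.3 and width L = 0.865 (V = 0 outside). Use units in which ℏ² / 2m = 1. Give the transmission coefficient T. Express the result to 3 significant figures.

T = 0.0418

E < U₀: inside the barrier ψ ∝ e^{±κx} with κ = √(2m(U₀ − E))/ℏ = 2.623.
κL = 2.269, sinh(κL) = 4.783.
Matching ψ, ψ′ at both faces gives T = [1 + U₀² sinh²(κL) / (4E(U₀ − E))]⁻¹ = 1/23.90 = 0.0418.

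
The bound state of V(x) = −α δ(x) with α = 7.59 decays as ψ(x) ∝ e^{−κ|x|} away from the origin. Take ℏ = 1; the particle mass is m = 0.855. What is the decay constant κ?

κ = 6.49

Integrate −(ℏ²/2m)ψ'' − αδ(x)ψ = Eψ from −ε to +ε: the ψ'' term gives ψ'(0⁺) − ψ'(0⁻) and the δ term gives −(2mα/ℏ²)ψ(0).
With ψ ∝ e^{−κ|x|} this yields −2κ = −2mα/ℏ², so κ = mα/ℏ² = 6.489.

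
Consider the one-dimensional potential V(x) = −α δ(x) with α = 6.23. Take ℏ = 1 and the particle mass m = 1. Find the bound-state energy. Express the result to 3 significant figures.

For x ≠ 0 the bound state is ψ ∝ e^{−κ|x|}; integrating the TISE across the delta gives the cusp condition 2κ = 2mα/ℏ², so κ = 6.230.
Then E = −ℏ²κ²/(2m) = −mα²/(2ℏ²) = -19.41.

E = -19.4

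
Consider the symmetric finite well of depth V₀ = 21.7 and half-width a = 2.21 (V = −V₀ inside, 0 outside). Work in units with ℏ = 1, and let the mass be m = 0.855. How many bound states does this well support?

The dimensionless depth is z₀ = a√(2mV₀)/ℏ = 2.21 × √(37.11) = 13.46.
A new bound state (alternating even/odd) appears each time z₀ passes a multiple of π/2, so N = ⌊2z₀/π⌋ + 1 = ⌊8.570⌋ + 1 = 9.

N = 9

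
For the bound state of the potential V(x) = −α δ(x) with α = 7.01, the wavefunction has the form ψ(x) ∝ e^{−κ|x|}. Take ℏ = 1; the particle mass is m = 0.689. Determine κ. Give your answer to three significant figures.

Integrating the TISE across x = 0 gives the cusp condition ψ'(0⁺) − ψ'(0⁻) = −(2mα/ℏ²)ψ(0).
With ψ ∝ e^{−κ|x|} this yields −2κ = −2mα/ℏ², so κ = mα/ℏ² = 4.830.

κ = 4.83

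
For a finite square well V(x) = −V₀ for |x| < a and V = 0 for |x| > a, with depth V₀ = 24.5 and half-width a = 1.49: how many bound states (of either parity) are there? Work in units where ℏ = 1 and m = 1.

The dimensionless depth is z₀ = a√(2mV₀)/ℏ = 1.49 × √(49.00) = 10.43.
A new bound state (alternating even/odd) appears each time z₀ passes a multiple of π/2, so N = ⌊2z₀/π⌋ + 1 = ⌊6.640⌋ + 1 = 7.

N = 7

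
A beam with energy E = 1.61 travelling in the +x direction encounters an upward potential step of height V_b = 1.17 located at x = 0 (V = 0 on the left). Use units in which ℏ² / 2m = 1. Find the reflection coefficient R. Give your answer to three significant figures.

The wavenumbers are k₁ = √(2mE)/ℏ = 1.269 on the left and k₂ = √(2m(E − V_b))/ℏ = 0.6633 on the right.
Matching ψ and ψ′ at x = 0 gives r = (k₁ − k₂)/(k₁ + k₂), so R = r² = 0.09822 and T = 1 − R = 0.9018.

R = 0.0982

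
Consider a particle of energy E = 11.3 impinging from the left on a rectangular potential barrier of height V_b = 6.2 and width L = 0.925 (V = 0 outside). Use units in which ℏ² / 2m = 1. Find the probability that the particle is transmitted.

Above the barrier the interior wavenumber is k₂ = √(2m(E − V_b))/ℏ = 2.258, giving phase k₂L = 2.089.
T = [1 + V_b² sin²(k₂L) / (4E(E − V_b))]⁻¹ = 1/1.126 = 0.888.

T = 0.888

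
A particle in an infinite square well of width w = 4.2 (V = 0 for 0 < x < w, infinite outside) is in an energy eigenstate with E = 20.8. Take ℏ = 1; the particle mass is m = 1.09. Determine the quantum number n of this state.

For an infinite well E_n = n²π²ℏ²/(2mw²), so n = (w/πℏ)√(2mE).
n = (4.2/π) × √(2 × 1.09 × 20.8) = 9.002 → n = 9.

n = 9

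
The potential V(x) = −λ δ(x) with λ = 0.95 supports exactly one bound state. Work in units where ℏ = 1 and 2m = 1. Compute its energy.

The bound state is ψ(x) = √κ e^{−κ|x|}. The derivative jump ψ'(0⁺) − ψ'(0⁻) = −(2mλ/ℏ²)ψ(0) fixes κ = mλ/ℏ² = 0.4750.
Then E = −ℏ²κ²/(2m) = −mλ²/(2ℏ²) = -0.2256.

E = -0.226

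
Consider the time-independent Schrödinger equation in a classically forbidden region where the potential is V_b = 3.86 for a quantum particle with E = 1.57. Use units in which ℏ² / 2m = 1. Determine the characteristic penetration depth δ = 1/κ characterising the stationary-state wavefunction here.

δ = 0.661

Since E < V_b the TISE in this region is ψ'' = κ²ψ with κ = √(2m(V_b − E))/ℏ.
κ = √(2 × 0.5 × 2.29) = 1.513. The penetration depth is δ = 1/κ = 0.661.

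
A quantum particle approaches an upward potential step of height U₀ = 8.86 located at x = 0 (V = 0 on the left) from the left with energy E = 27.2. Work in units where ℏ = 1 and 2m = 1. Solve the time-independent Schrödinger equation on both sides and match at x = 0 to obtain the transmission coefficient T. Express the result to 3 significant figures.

T = 0.990

The wavenumbers are k₁ = √(2mE)/ℏ = 5.215 on the left and k₂ = √(2m(E − U₀))/ℏ = 4.283 on the right.
Matching ψ and ψ′ at x = 0 gives r = (k₁ − k₂)/(k₁ + k₂), so R = r² = 0.009646 and T = 1 − R = 0.9904.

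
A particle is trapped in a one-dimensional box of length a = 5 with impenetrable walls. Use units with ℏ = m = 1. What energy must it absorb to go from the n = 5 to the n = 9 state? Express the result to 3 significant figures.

E_n = n²π²ℏ²/(2ma²), so ΔE = (9² − 5²) π²ℏ²/(2ma²).
ΔE = 56 × π² / (2 × 1 × 5²) = 11.05.

ΔE = 11.1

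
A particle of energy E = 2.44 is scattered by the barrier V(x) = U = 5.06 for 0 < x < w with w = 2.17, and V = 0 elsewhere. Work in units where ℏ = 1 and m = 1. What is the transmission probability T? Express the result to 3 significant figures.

T = 0.000194

Since E < U the interior solution is evanescent with decay constant κ = √(2m(U − E))/ℏ = 2.289.
κw = 4.967, sinh(κw) = 71.82.
Matching ψ, ψ′ at both faces gives T = [1 + U² sinh²(κw) / (4E(U − E))]⁻¹ = 1/5166 = 0.000194.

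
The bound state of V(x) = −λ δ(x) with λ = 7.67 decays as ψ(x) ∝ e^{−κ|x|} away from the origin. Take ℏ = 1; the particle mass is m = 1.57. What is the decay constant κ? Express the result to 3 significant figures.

Integrate −(ℏ²/2m)ψ'' − λδ(x)ψ = Eψ from −ε to +ε: the ψ'' term gives ψ'(0⁺) − ψ'(0⁻) and the δ term gives −(2mλ/ℏ²)ψ(0).
With ψ ∝ e^{−κ|x|} this yields −2κ = −2mλ/ℏ², so κ = mλ/ℏ² = 12.04.

κ = 12.0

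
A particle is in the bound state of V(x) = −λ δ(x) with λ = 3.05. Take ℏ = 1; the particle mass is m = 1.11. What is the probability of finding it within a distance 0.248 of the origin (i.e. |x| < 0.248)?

P = 0.813

The normalised bound state is ψ = √κ e^{−κ|x|} with κ = mλ/ℏ² = 3.386.
P(|x| < d) = ∫_{−d}^{d} κ e^{−2κ|x|} dx = 1 − e^{−2κd} = 1 − e^{−1.679} = 0.8135.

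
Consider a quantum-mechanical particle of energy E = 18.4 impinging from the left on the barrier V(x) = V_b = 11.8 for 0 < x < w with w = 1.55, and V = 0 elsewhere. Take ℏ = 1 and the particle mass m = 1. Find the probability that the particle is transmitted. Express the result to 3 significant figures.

T = 0.905

Above the barrier the interior wavenumber is k₂ = √(2m(E − V_b))/ℏ = 3.633, giving phase k₂w = 5.631.
T = [1 + V_b² sin²(k₂w) / (4E(E − V_b))]⁻¹ = 1/1.105 = 0.905.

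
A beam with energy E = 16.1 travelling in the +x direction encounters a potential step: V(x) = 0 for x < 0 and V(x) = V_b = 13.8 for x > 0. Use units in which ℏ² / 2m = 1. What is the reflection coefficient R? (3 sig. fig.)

On each side the TISE gives plane waves with k = √(2m(E − V))/ℏ: k₁ = √(2·½·16.1) = 4.012, k₂ = √(2·½·2.3) = 1.517.
Continuity of ψ and ψ′ at the step yields the reflection amplitude r = (k₁ − k₂)/(k₁ + k₂) = 0.4514; thus R = |r|² = 0.2038, T = 0.7962.

R = 0.204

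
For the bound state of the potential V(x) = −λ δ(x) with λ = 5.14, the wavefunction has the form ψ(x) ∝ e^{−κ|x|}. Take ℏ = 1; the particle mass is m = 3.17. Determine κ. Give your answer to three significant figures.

κ = 16.3

Integrate −(ℏ²/2m)ψ'' − λδ(x)ψ = Eψ from −ε to +ε: the ψ'' term gives ψ'(0⁺) − ψ'(0⁻) and the δ term gives −(2mλ/ℏ²)ψ(0).
With ψ ∝ e^{−κ|x|} this yields −2κ = −2mλ/ℏ², so κ = mλ/ℏ² = 16.29.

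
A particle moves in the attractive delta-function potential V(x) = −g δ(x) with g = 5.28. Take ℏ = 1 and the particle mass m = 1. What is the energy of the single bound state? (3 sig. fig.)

E = -13.9

The bound state is ψ(x) = √κ e^{−κ|x|}. The derivative jump ψ'(0⁺) − ψ'(0⁻) = −(2mg/ℏ²)ψ(0) fixes κ = mg/ℏ² = 5.280.
Then E = −ℏ²κ²/(2m) = −mg²/(2ℏ²) = -13.94.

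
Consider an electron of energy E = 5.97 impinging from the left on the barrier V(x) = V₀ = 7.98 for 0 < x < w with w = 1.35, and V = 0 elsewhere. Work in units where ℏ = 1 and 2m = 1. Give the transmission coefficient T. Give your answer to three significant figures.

E < V₀: inside the barrier ψ ∝ e^{±κx} with κ = √(2m(V₀ − E))/ℏ = 1.418.
κw = 1.914, sinh(κw) = 3.316.
The exact tunnelling result is T⁻¹ = 1 + V₀² sinh²(κw) / [4E(V₀ − E)] = 15.59, so T = 0.0641.

T = 0.0641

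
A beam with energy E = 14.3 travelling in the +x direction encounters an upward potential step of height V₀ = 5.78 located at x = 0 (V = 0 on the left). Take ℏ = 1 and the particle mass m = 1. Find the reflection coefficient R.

The wavenumbers are k₁ = √(2mE)/ℏ = 5.348 on the left and k₂ = √(2m(E − V₀))/ℏ = 4.128 on the right.
Continuity of ψ and ψ′ at the step yields the reflection amplitude r = (k₁ − k₂)/(k₁ + k₂) = 0.1287; thus R = |r|² = 0.01657, T = 0.9834.

R = 0.0166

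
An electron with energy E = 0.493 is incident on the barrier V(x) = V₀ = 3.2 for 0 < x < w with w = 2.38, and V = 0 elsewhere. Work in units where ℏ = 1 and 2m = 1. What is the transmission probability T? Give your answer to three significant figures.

Since E < V₀ the interior solution is evanescent with decay constant κ = √(2m(V₀ − E))/ℏ = 1.645.
κw = 3.916, sinh(κw) = 25.08.
Matching ψ, ψ′ at both faces gives T = [1 + V₀² sinh²(κw) / (4E(V₀ − E))]⁻¹ = 1/1208 = 0.000828.

T = 0.000828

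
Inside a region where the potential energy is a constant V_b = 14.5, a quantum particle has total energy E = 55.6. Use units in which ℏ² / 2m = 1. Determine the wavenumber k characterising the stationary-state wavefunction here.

k = 6.41

With E > V_b the solution is oscillatory, ψ ∝ e^{±ikx} with k = √(2m(E − V_b))/ℏ.
k = √(2 × 0.5 × 41.1) = 6.411.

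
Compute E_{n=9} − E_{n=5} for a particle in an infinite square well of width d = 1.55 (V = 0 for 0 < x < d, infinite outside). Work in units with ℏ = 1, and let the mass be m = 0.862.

E_n = n²π²ℏ²/(2md²), so ΔE = (9² − 5²) π²ℏ²/(2md²).
ΔE = 56 × π² / (2 × 0.862 × 1.55²) = 133.4.

ΔE = 133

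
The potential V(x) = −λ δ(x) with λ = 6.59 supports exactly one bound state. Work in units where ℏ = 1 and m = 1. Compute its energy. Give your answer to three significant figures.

The bound state is ψ(x) = √κ e^{−κ|x|}. The derivative jump ψ'(0⁺) − ψ'(0⁻) = −(2mλ/ℏ²)ψ(0) fixes κ = mλ/ℏ² = 6.590.
Then E = −ℏ²κ²/(2m) = −mλ²/(2ℏ²) = -21.71.

E = -21.7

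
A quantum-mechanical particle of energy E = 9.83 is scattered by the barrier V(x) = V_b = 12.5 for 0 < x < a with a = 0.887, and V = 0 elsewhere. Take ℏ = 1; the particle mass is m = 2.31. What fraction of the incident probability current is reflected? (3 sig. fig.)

Since E < V_b the interior solution is evanescent with decay constant κ = √(2m(V_b − E))/ℏ = 3.512.
κa = 3.115, sinh(κa) = 11.25.
The exact tunnelling result is T⁻¹ = 1 + V_b² sinh²(κa) / [4E(V_b − E)] = 189.3, so T = 0.00528.
R = 1 − T = 0.995.

R = 0.995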